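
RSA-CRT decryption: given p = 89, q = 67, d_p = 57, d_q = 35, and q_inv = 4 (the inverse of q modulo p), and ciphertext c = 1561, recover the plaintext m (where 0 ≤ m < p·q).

3218

m₁ = c^(d_p) mod p: c ≡ 48 (mod 89), and 48^57 mod 89 = 14.
m₂ = c^(d_q) mod q: c ≡ 20 (mod 67), and 20^35 mod 67 = 2.
h = q_inv·(m₁ − m₂) mod p = 4·(14 − 2) mod 89 = 48.
m = m₂ + h·q = 2 + 48·67 = 3218.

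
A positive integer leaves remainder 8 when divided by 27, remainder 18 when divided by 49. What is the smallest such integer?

116

Combine the congruences pairwise.
From a ≡ 8 (mod 27) write a = 8 + 27t. Substituting into a ≡ 18 (mod 49) gives 27t ≡ 10 (mod 49), and since 27⁻¹ ≡ 20 (mod 49), t ≡ 4. Hence a ≡ 8 + 27·4 = 116 (mod 1323).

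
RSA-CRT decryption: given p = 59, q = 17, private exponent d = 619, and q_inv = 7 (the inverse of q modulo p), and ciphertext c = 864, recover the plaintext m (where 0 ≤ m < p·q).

758

d_p = d mod (p−1) = 619 mod 58 = 39; d_q = d mod (q−1) = 11.
m₁ = c^(d_p) mod p: c ≡ 38 (mod 59), and 38^39 mod 59 = 50.
m₂ = c^(d_q) mod q: c ≡ 14 (mod 17), and 14^11 mod 17 = 10.
h = q_inv·(m₁ − m₂) mod p = 7·(50 − 10) mod 59 = 44.
m = m₂ + h·q = 10 + 44·17 = 758.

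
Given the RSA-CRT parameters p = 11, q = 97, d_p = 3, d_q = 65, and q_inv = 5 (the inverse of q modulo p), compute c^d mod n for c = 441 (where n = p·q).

1002

m₁ = c^(d_p) mod p: c ≡ 1 (mod 11), and 1^3 mod 11 = 1.
m₂ = c^(d_q) mod q: c ≡ 53 (mod 97), and 53^65 mod 97 = 32.
h = q_inv·(m₁ − m₂) mod p = 5·(1 − 32) mod 11 = 10.
m = m₂ + h·q = 32 + 10·97 = 1002.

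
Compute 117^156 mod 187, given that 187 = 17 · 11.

169

Mod 17: 117 ≡ 15; by Fermat, exponent reduces to 156 mod 16 = 12; 15^12 ≡ 16 (mod 17).
Mod 11: 117 ≡ 7; by Fermat, exponent reduces to 156 mod 10 = 6; 7^6 ≡ 4 (mod 11).
Combine by CRT: x ≡ 16 (mod 17), x ≡ 4 (mod 11) ⇒ x ≡ 169 (mod 187).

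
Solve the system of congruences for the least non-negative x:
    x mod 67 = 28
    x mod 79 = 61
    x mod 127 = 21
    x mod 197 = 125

45531553

The moduli are pairwise coprime; N = 67·79·127·197 = 132425567.
N/67 = 1976501; 1976501 ≡ 1 (mod 67), inverse 1.
N/79 = 1676273; 1676273 ≡ 51 (mod 79); 51·31 ≡ 1, so inverse 31.
N/127 = 1042721; 1042721 ≡ 51 (mod 127); 51·5 ≡ 1, so inverse 5.
N/197 = 672211; 672211 ≡ 47 (mod 197); 47·109 ≡ 1, so inverse 109.
x ≡ 28·1976501·1 + 61·1676273·31 + 21·1042721·5 + 125·672211·109 = 12493534851.
12493534851 mod 132425567 = 45531553.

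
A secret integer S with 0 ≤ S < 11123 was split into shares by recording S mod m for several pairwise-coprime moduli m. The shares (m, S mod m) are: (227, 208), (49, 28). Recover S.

2478

Combine the congruences pairwise.
From S ≡ 208 (mod 227) write S = 208 + 227t. Substituting into S ≡ 28 (mod 49) gives 227t ≡ 16 (mod 49), and since 31⁻¹ ≡ 19 (mod 49), t ≡ 10. Hence S ≡ 208 + 227·10 = 2478 (mod 11123).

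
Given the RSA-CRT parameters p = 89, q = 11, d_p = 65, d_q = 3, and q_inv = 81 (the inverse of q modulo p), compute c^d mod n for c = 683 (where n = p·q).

m₁ = c^(d_p) mod p: c ≡ 60 (mod 89), and 60^65 mod 89 = 51.
m₂ = c^(d_q) mod q: c ≡ 1 (mod 11), and 1^3 mod 11 = 1.
h = q_inv·(m₁ − m₂) mod p = 81·(51 − 1) mod 89 = 45.
m = m₂ + h·q = 1 + 45·11 = 496.

496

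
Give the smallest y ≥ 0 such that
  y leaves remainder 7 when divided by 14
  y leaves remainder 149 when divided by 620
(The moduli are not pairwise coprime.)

Combine the congruences pairwise.
gcd(14, 620) = 2 and 2 | (149 − 7), so the pair is consistent; merging gives y ≡ 2009 (mod 4340), where 4340 = lcm(14, 620).
The solution is unique modulo lcm(14, 620) = 4340.

2009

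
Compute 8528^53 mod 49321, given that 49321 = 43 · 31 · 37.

Mod 43: 8528 ≡ 14; by Fermat, exponent reduces to 53 mod 42 = 11; 14^11 ≡ 10 (mod 43).
Mod 31: 8528 ≡ 3; by Fermat, exponent reduces to 53 mod 30 = 23; 3^23 ≡ 11 (mod 31).
Mod 37: 8528 ≡ 18; by Fermat, exponent reduces to 53 mod 36 = 17; 18^17 ≡ 2 (mod 37).
Combine by CRT: x ≡ 10 (mod 43), x ≡ 11 (mod 31), x ≡ 2 (mod 37) ⇒ x ≡ 33894 (mod 49321).

33894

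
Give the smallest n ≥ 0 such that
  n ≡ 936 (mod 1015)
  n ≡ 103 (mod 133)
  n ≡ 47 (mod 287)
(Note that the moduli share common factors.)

gcd(1015, 133) = 7 and 7 | (103 − 936), so the pair is consistent; merging gives n ≡ 18191 (mod 19285), where 19285 = lcm(1015, 133).
gcd(19285, 287) = 7 and 7 | (47 − 18191), so the pair is consistent; merging gives n ≡ 95331 (mod 790685), where 790685 = lcm(19285, 287).
The solution is unique modulo lcm(1015, 133, 287) = 790685.

95331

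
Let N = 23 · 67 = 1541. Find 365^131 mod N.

38

Mod 23: 365 ≡ 20; by Fermat, exponent reduces to 131 mod 22 = 21; 20^21 ≡ 15 (mod 23).
Mod 67: 365 ≡ 30; by Fermat, exponent reduces to 131 mod 66 = 65; 30^65 ≡ 38 (mod 67).
Combine by CRT: x ≡ 15 (mod 23), x ≡ 38 (mod 67) ⇒ x ≡ 38 (mod 1541).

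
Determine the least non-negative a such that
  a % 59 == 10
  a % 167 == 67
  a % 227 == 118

Combine the congruences pairwise.
From a ≡ 10 (mod 59) write a = 10 + 59t. Substituting into a ≡ 67 (mod 167) gives 59t ≡ 57 (mod 167), and since 59⁻¹ ≡ 17 (mod 167), t ≡ 134. Hence a ≡ 10 + 59·134 = 7916 (mod 9853).
From a ≡ 7916 (mod 9853) write a = 7916 + 9853t. Substituting into a ≡ 118 (mod 227) gives 9853t ≡ 147 (mod 227), and since 92⁻¹ ≡ 190 (mod 227), t ≡ 9. Hence a ≡ 7916 + 9853·9 = 96593 (mod 2236631).

96593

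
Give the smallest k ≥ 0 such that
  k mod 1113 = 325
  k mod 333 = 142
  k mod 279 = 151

2238568

Combine the congruences pairwise.
gcd(1113, 333) = 3 and 3 | (142 − 325), so the pair is consistent; merging gives k ≡ 14794 (mod 123543), where 123543 = lcm(1113, 333).
gcd(123543, 279) = 9 and 9 | (151 − 14794), so the pair is consistent; merging gives k ≡ 2238568 (mod 3829833), where 3829833 = lcm(123543, 279).
The solution is unique modulo lcm(1113, 333, 279) = 3829833.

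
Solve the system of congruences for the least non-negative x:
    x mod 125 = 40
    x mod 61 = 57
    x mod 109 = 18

The moduli are pairwise coprime; N = 125·61·109 = 831125.
N/125 = 6649; 6649 ≡ 24 (mod 125); 24·99 ≡ 1, so inverse 99.
N/61 = 13625; 13625 ≡ 22 (mod 61); 22·25 ≡ 1, so inverse 25.
N/109 = 7625; 7625 ≡ 104 (mod 109); 104·87 ≡ 1, so inverse 87.
x ≡ 40·6649·99 + 57·13625·25 + 18·7625·87 = 57686415.
57686415 mod 831125 = 338790.

338790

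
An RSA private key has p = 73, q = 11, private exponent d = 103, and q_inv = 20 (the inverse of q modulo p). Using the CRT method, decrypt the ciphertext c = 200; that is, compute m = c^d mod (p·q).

371

d_p = d mod (p−1) = 103 mod 72 = 31; d_q = d mod (q−1) = 3.
m₁ = c^(d_p) mod p: c ≡ 54 (mod 73), and 54^31 mod 73 = 6.
m₂ = c^(d_q) mod q: c ≡ 2 (mod 11), and 2^3 mod 11 = 8.
h = q_inv·(m₁ − m₂) mod p = 20·(6 − 8) mod 73 = 33.
m = m₂ + h·q = 8 + 33·11 = 371.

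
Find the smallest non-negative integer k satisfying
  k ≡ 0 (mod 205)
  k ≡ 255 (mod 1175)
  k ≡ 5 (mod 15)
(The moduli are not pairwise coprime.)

128330

gcd(205, 1175) = 5 and 5 | (255 − 0), so the pair is consistent; merging gives k ≡ 31980 (mod 48175), where 48175 = lcm(205, 1175).
gcd(48175, 15) = 5 and 5 | (5 − 31980), so the pair is consistent; merging gives k ≡ 128330 (mod 144525), where 144525 = lcm(48175, 15).
The solution is unique modulo lcm(205, 1175, 15) = 144525.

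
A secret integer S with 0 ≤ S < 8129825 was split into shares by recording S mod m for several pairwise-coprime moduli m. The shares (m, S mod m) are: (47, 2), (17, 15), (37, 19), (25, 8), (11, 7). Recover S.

Combine the congruences pairwise.
From S ≡ 2 (mod 47) write S = 2 + 47t. Substituting into S ≡ 15 (mod 17) gives 47t ≡ 13 (mod 17), and since 13⁻¹ ≡ 4 (mod 17), t ≡ 1. Hence S ≡ 2 + 47·1 = 49 (mod 799).
From S ≡ 49 (mod 799) write S = 49 + 799t. Substituting into S ≡ 19 (mod 37) gives 799t ≡ 7 (mod 37), and since 22⁻¹ ≡ 32 (mod 37), t ≡ 2. Hence S ≡ 49 + 799·2 = 1647 (mod 29563).
From S ≡ 1647 (mod 29563) write S = 1647 + 29563t. Substituting into S ≡ 8 (mod 25) gives 29563t ≡ 11 (mod 25), and since 13⁻¹ ≡ 2 (mod 25), t ≡ 22. Hence S ≡ 1647 + 29563·22 = 652033 (mod 739075).
From S ≡ 652033 (mod 739075) write S = 652033 + 739075t. Substituting into S ≡ 7 (mod 11) gives 739075t ≡ 10 (mod 11), and since 7⁻¹ ≡ 8 (mod 11), t ≡ 3. Hence S ≡ 652033 + 739075·3 = 2869258 (mod 8129825).

2869258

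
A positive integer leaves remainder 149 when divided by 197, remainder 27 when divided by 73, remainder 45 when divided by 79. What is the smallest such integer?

The moduli are pairwise coprime; N = 197·73·79 = 1136099.
N/197 = 5767; 5767 ≡ 54 (mod 197); 54·135 ≡ 1, so inverse 135.
N/73 = 15563; 15563 ≡ 14 (mod 73); 14·47 ≡ 1, so inverse 47.
N/79 = 14381; 14381 ≡ 3 (mod 79); 3·53 ≡ 1, so inverse 53.
t ≡ 149·5767·135 + 27·15563·47 + 45·14381·53 = 170051337.
170051337 mod 1136099 = 772586.

772586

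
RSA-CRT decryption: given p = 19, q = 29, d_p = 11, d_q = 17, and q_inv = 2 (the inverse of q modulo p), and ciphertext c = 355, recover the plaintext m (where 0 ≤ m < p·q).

401

m₁ = c^(d_p) mod p: c ≡ 13 (mod 19), and 13^11 mod 19 = 2.
m₂ = c^(d_q) mod q: c ≡ 7 (mod 29), and 7^17 mod 29 = 24.
h = q_inv·(m₁ − m₂) mod p = 2·(2 − 24) mod 19 = 13.
m = m₂ + h·q = 24 + 13·29 = 401.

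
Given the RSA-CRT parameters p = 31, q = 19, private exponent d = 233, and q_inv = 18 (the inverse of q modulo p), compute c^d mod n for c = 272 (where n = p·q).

548

d_p = d mod (p−1) = 233 mod 30 = 23; d_q = d mod (q−1) = 17.
m₁ = c^(d_p) mod p: c ≡ 24 (mod 31), and 24^23 mod 31 = 21.
m₂ = c^(d_q) mod q: c ≡ 6 (mod 19), and 6^17 mod 19 = 16.
h = q_inv·(m₁ − m₂) mod p = 18·(21 − 16) mod 31 = 28.
m = m₂ + h·q = 16 + 28·19 = 548.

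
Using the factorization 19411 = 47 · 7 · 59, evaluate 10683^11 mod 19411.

6189

Mod 47: 10683 ≡ 14; 14^11 ≡ 32 (mod 47).
Mod 7: 10683 ≡ 1; by Fermat, exponent reduces to 11 mod 6 = 5; 1^5 ≡ 1 (mod 7).
Mod 59: 10683 ≡ 4; 4^11 ≡ 53 (mod 59).
Combine by CRT: x ≡ 32 (mod 47), x ≡ 1 (mod 7), x ≡ 53 (mod 59) ⇒ x ≡ 6189 (mod 19411).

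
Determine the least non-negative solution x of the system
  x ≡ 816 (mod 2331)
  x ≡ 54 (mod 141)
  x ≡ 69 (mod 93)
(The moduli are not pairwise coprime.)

gcd(2331, 141) = 3 and 3 | (54 − 816), so the pair is consistent; merging gives x ≡ 7809 (mod 109557), where 109557 = lcm(2331, 141).
gcd(109557, 93) = 3 and 3 | (69 − 7809), so the pair is consistent; merging gives x ≡ 2637177 (mod 3396267), where 3396267 = lcm(109557, 93).
The solution is unique modulo lcm(2331, 141, 93) = 3396267.

2637177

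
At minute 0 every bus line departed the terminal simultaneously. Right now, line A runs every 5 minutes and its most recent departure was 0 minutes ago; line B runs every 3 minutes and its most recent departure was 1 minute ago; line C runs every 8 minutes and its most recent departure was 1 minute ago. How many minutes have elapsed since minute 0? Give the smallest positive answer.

25

The moduli are pairwise coprime; N = 5·3·8 = 120.
N/5 = 24; 24 ≡ 4 (mod 5); 4·4 ≡ 1, so inverse 4.
N/3 = 40; 40 ≡ 1 (mod 3), inverse 1.
N/8 = 15; 15 ≡ 7 (mod 8); 7·7 ≡ 1, so inverse 7.
t ≡ 0·24·4 + 1·40·1 + 1·15·7 = 145.
145 mod 120 = 25.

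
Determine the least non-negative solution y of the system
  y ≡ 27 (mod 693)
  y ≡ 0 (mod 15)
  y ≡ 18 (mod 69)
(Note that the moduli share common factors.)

Combine the congruences pairwise.
gcd(693, 15) = 3 and 3 | (0 − 27), so the pair is consistent; merging gives y ≡ 720 (mod 3465), where 3465 = lcm(693, 15).
gcd(3465, 69) = 3 and 3 | (18 − 720), so the pair is consistent; merging gives y ≡ 45765 (mod 79695), where 79695 = lcm(3465, 69).
The solution is unique modulo lcm(693, 15, 69) = 79695.

45765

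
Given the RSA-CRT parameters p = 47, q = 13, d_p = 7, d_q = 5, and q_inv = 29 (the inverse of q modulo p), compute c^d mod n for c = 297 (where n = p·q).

228

m₁ = c^(d_p) mod p: c ≡ 15 (mod 47), and 15^7 mod 47 = 40.
m₂ = c^(d_q) mod q: c ≡ 11 (mod 13), and 11^5 mod 13 = 7.
h = q_inv·(m₁ − m₂) mod p = 29·(40 − 7) mod 47 = 17.
m = m₂ + h·q = 7 + 17·13 = 228.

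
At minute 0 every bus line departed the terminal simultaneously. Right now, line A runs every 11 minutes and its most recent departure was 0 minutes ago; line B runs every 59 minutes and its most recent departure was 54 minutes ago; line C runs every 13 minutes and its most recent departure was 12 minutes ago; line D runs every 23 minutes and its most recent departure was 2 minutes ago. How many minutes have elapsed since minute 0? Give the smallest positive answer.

The moduli are pairwise coprime; N = 11·59·13·23 = 194051.
N/11 = 17641; 17641 ≡ 8 (mod 11); 8·7 ≡ 1, so inverse 7.
N/59 = 3289; 3289 ≡ 44 (mod 59); 44·55 ≡ 1, so inverse 55.
N/13 = 14927; 14927 ≡ 3 (mod 13); 3·9 ≡ 1, so inverse 9.
N/23 = 8437; 8437 ≡ 19 (mod 23); 19·17 ≡ 1, so inverse 17.
t ≡ 0·17641·7 + 54·3289·55 + 12·14927·9 + 2·8437·17 = 11667304.
11667304 mod 194051 = 24244.

24244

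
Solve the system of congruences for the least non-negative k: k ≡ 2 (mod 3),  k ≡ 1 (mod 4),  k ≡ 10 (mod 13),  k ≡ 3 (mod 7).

101

From k ≡ 2 (mod 3) write k = 2 + 3t. Substituting into k ≡ 1 (mod 4) gives 3t ≡ 3 (mod 4), and since 3⁻¹ ≡ 3 (mod 4), t ≡ 1. Hence k ≡ 2 + 3·1 = 5 (mod 12).
From k ≡ 5 (mod 12) write k = 5 + 12t. Substituting into k ≡ 10 (mod 13) gives 12t ≡ 5 (mod 13), and since 12⁻¹ ≡ 12 (mod 13), t ≡ 8. Hence k ≡ 5 + 12·8 = 101 (mod 156).
From k ≡ 101 (mod 156) write k = 101 + 156t. Substituting into k ≡ 3 (mod 7) gives 156t ≡ 0 (mod 7), and since 2⁻¹ ≡ 4 (mod 7), t ≡ 0. Hence k ≡ 101 + 156·0 = 101 (mod 1092).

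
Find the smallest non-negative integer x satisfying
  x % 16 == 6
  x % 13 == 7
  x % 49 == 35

The moduli are pairwise coprime; N = 16·13·49 = 10192.
N/16 = 637; 637 ≡ 13 (mod 16); 13·5 ≡ 1, so inverse 5.
N/13 = 784; 784 ≡ 4 (mod 13); 4·10 ≡ 1, so inverse 10.
N/49 = 208; 208 ≡ 12 (mod 49); 12·45 ≡ 1, so inverse 45.
x ≡ 6·637·5 + 7·784·10 + 35·208·45 = 401590.
401590 mod 10192 = 4102.

4102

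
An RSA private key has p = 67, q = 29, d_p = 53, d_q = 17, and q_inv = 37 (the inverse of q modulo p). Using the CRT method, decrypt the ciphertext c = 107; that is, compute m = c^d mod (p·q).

25

m₁ = c^(d_p) mod p: c ≡ 40 (mod 67), and 40^53 mod 67 = 25.
m₂ = c^(d_q) mod q: c ≡ 20 (mod 29), and 20^17 mod 29 = 25.
h = q_inv·(m₁ − m₂) mod p = 37·(25 − 25) mod 67 = 0.
m = m₂ + h·q = 25 + 0·29 = 25.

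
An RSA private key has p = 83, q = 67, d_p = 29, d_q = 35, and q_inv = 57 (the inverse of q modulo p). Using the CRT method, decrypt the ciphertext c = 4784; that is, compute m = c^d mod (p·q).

209

m₁ = c^(d_p) mod p: c ≡ 53 (mod 83), and 53^29 mod 83 = 43.
m₂ = c^(d_q) mod q: c ≡ 27 (mod 67), and 27^35 mod 67 = 8.
h = q_inv·(m₁ − m₂) mod p = 57·(43 − 8) mod 83 = 3.
m = m₂ + h·q = 8 + 3·67 = 209.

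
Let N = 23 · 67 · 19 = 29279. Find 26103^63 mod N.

Mod 23: 26103 ≡ 21; by Fermat, exponent reduces to 63 mod 22 = 19; 21^19 ≡ 20 (mod 23).
Mod 67: 26103 ≡ 40; 40^63 ≡ 9 (mod 67).
Mod 19: 26103 ≡ 16; by Fermat, exponent reduces to 63 mod 18 = 9; 16^9 ≡ 1 (mod 19).
Combine by CRT: x ≡ 20 (mod 23), x ≡ 9 (mod 67), x ≡ 1 (mod 19) ⇒ x ≡ 6575 (mod 29279).

6575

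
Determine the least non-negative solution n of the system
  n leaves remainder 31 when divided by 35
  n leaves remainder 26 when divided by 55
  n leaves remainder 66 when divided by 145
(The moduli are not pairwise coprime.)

gcd(35, 55) = 5 and 5 | (26 − 31), so the pair is consistent; merging gives n ≡ 136 (mod 385), where 385 = lcm(35, 55).
gcd(385, 145) = 5 and 5 | (66 − 136), so the pair is consistent; merging gives n ≡ 5141 (mod 11165), where 11165 = lcm(385, 145).
The solution is unique modulo lcm(35, 55, 145) = 11165.

5141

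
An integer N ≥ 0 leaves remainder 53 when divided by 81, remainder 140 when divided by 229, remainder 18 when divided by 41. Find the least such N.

From N ≡ 53 (mod 81) write N = 53 + 81t. Substituting into N ≡ 140 (mod 229) gives 81t ≡ 87 (mod 229), and since 81⁻¹ ≡ 82 (mod 229), t ≡ 35. Hence N ≡ 53 + 81·35 = 2888 (mod 18549).
From N ≡ 2888 (mod 18549) write N = 2888 + 18549t. Substituting into N ≡ 18 (mod 41) gives 18549t ≡ 0 (mod 41), and since 17⁻¹ ≡ 29 (mod 41), t ≡ 0. Hence N ≡ 2888 + 18549·0 = 2888 (mod 760509).

2888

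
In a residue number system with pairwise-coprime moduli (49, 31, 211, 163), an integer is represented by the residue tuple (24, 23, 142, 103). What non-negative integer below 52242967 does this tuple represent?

685681

The moduli are pairwise coprime; N = 49·31·211·163 = 52242967.
N/49 = 1066183; 1066183 ≡ 41 (mod 49); 41·6 ≡ 1, so inverse 6.
N/31 = 1685257; 1685257 ≡ 4 (mod 31); 4·8 ≡ 1, so inverse 8.
N/211 = 247597; 247597 ≡ 94 (mod 211); 94·110 ≡ 1, so inverse 110.
N/163 = 320509; 320509 ≡ 51 (mod 163); 51·16 ≡ 1, so inverse 16.
x ≡ 24·1066183·6 + 23·1685257·8 + 142·247597·110 + 103·320509·16 = 4859281612.
4859281612 mod 52242967 = 685681.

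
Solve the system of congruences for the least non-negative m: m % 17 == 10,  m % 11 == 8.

From m ≡ 10 (mod 17) write m = 10 + 17t. Substituting into m ≡ 8 (mod 11) gives 17t ≡ 9 (mod 11), and since 6⁻¹ ≡ 2 (mod 11), t ≡ 7. Hence m ≡ 10 + 17·7 = 129 (mod 187).

129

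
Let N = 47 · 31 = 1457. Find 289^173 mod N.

Mod 47: 289 ≡ 7; by Fermat, exponent reduces to 173 mod 46 = 35; 7^35 ≡ 17 (mod 47).
Mod 31: 289 ≡ 10; by Fermat, exponent reduces to 173 mod 30 = 23; 10^23 ≡ 14 (mod 31).
Combine by CRT: x ≡ 17 (mod 47), x ≡ 14 (mod 31) ⇒ x ≡ 1192 (mod 1457).

1192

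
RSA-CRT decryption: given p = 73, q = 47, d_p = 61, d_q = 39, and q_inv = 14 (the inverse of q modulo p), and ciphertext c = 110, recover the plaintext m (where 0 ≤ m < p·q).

m₁ = c^(d_p) mod p: c ≡ 37 (mod 73), and 37^61 mod 73 = 4.
m₂ = c^(d_q) mod q: c ≡ 16 (mod 47), and 16^39 mod 47 = 25.
h = q_inv·(m₁ − m₂) mod p = 14·(4 − 25) mod 73 = 71.
m = m₂ + h·q = 25 + 71·47 = 3362.

3362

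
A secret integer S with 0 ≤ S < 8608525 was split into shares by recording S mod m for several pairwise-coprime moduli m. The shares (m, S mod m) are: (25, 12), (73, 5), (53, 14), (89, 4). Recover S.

The moduli are pairwise coprime; N = 25·73·53·89 = 8608525.
N/25 = 344341; 344341 ≡ 16 (mod 25); 16·11 ≡ 1, so inverse 11.
N/73 = 117925; 117925 ≡ 30 (mod 73); 30·56 ≡ 1, so inverse 56.
N/53 = 162425; 162425 ≡ 33 (mod 53); 33·45 ≡ 1, so inverse 45.
N/89 = 96725; 96725 ≡ 71 (mod 89); 71·84 ≡ 1, so inverse 84.
S ≡ 12·344341·11 + 5·117925·56 + 14·162425·45 + 4·96725·84 = 213299362.
213299362 mod 8608525 = 6694762.

6694762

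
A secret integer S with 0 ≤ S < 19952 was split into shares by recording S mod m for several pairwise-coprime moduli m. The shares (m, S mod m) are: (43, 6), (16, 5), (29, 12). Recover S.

15701

From S ≡ 6 (mod 43) write S = 6 + 43t. Substituting into S ≡ 5 (mod 16) gives 43t ≡ 15 (mod 16), and since 11⁻¹ ≡ 3 (mod 16), t ≡ 13. Hence S ≡ 6 + 43·13 = 565 (mod 688).
From S ≡ 565 (mod 688) write S = 565 + 688t. Substituting into S ≡ 12 (mod 29) gives 688t ≡ 27 (mod 29), and since 21⁻¹ ≡ 18 (mod 29), t ≡ 22. Hence S ≡ 565 + 688·22 = 15701 (mod 19952).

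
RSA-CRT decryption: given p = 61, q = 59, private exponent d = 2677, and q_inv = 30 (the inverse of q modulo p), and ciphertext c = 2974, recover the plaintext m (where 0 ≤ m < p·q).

d_p = d mod (p−1) = 2677 mod 60 = 37; d_q = d mod (q−1) = 9.
m₁ = c^(d_p) mod p: c ≡ 46 (mod 61), and 46^37 mod 61 = 39.
m₂ = c^(d_q) mod q: c ≡ 24 (mod 59), and 24^9 mod 59 = 50.
h = q_inv·(m₁ − m₂) mod p = 30·(39 − 50) mod 61 = 36.
m = m₂ + h·q = 50 + 36·59 = 2174.

2174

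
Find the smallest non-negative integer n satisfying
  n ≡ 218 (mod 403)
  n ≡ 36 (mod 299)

1830

gcd(403, 299) = 13 and 13 | (36 − 218), so the pair is consistent; merging gives n ≡ 1830 (mod 9269), where 9269 = lcm(403, 299).
The solution is unique modulo lcm(403, 299) = 9269.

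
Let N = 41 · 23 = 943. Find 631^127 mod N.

707

Mod 41: 631 ≡ 16; by Fermat, exponent reduces to 127 mod 40 = 7; 16^7 ≡ 10 (mod 41).
Mod 23: 631 ≡ 10; by Fermat, exponent reduces to 127 mod 22 = 17; 10^17 ≡ 17 (mod 23).
Combine by CRT: x ≡ 10 (mod 41), x ≡ 17 (mod 23) ⇒ x ≡ 707 (mod 943).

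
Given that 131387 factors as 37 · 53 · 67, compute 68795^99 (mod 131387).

Mod 37: 68795 ≡ 12; by Fermat, exponent reduces to 99 mod 36 = 27; 12^27 ≡ 1 (mod 37).
Mod 53: 68795 ≡ 1; by Fermat, exponent reduces to 99 mod 52 = 47; 1^47 ≡ 1 (mod 53).
Mod 67: 68795 ≡ 53; by Fermat, exponent reduces to 99 mod 66 = 33; 53^33 ≡ 66 (mod 67).
Combine by CRT: x ≡ 1 (mod 37), x ≡ 1 (mod 53), x ≡ 66 (mod 67) ⇒ x ≡ 101973 (mod 131387).

101973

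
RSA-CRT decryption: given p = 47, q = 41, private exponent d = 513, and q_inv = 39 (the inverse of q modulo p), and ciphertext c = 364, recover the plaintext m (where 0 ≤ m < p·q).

945

d_p = d mod (p−1) = 513 mod 46 = 7; d_q = d mod (q−1) = 33.
m₁ = c^(d_p) mod p: c ≡ 35 (mod 47), and 35^7 mod 47 = 5.
m₂ = c^(d_q) mod q: c ≡ 36 (mod 41), and 36^33 mod 41 = 2.
h = q_inv·(m₁ − m₂) mod p = 39·(5 − 2) mod 47 = 23.
m = m₂ + h·q = 2 + 23·41 = 945.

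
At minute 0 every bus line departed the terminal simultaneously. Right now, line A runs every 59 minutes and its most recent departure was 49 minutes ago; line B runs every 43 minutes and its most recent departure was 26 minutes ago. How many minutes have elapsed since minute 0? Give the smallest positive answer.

From t ≡ 49 (mod 59) write t = 49 + 59s. Substituting into t ≡ 26 (mod 43) gives 59s ≡ 20 (mod 43), and since 16⁻¹ ≡ 35 (mod 43), s ≡ 12. Hence t ≡ 49 + 59·12 = 757 (mod 2537).

757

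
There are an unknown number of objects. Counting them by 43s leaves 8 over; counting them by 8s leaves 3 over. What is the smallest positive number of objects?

51

From N ≡ 8 (mod 43) write N = 8 + 43t. Substituting into N ≡ 3 (mod 8) gives 43t ≡ 3 (mod 8), and since 3⁻¹ ≡ 3 (mod 8), t ≡ 1. Hence N ≡ 8 + 43·1 = 51 (mod 344).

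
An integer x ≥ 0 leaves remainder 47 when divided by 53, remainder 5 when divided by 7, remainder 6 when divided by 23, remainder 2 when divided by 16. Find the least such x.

The moduli are pairwise coprime; N = 53·7·23·16 = 136528.
N/53 = 2576; 2576 ≡ 32 (mod 53); 32·5 ≡ 1, so inverse 5.
N/7 = 19504; 19504 ≡ 2 (mod 7); 2·4 ≡ 1, so inverse 4.
N/23 = 5936; 5936 ≡ 2 (mod 23); 2·12 ≡ 1, so inverse 12.
N/16 = 8533; 8533 ≡ 5 (mod 16); 5·13 ≡ 1, so inverse 13.
x ≡ 47·2576·5 + 5·19504·4 + 6·5936·12 + 2·8533·13 = 1644690.
1644690 mod 136528 = 6354.

6354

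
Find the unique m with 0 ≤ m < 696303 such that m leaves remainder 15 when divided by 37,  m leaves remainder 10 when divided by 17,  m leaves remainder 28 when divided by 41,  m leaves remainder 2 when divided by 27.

622244

Combine the congruences pairwise.
From m ≡ 15 (mod 37) write m = 15 + 37t. Substituting into m ≡ 10 (mod 17) gives 37t ≡ 12 (mod 17), and since 3⁻¹ ≡ 6 (mod 17), t ≡ 4. Hence m ≡ 15 + 37·4 = 163 (mod 629).
From m ≡ 163 (mod 629) write m = 163 + 629t. Substituting into m ≡ 28 (mod 41) gives 629t ≡ 29 (mod 41), and since 14⁻¹ ≡ 3 (mod 41), t ≡ 5. Hence m ≡ 163 + 629·5 = 3308 (mod 25789).
From m ≡ 3308 (mod 25789) write m = 3308 + 25789t. Substituting into m ≡ 2 (mod 27) gives 25789t ≡ 15 (mod 27), and since 4⁻¹ ≡ 7 (mod 27), t ≡ 24. Hence m ≡ 3308 + 25789·24 = 622244 (mod 696303).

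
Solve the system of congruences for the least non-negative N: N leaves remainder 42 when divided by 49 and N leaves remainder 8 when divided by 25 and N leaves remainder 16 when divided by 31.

Combine the congruences pairwise.
From N ≡ 42 (mod 49) write N = 42 + 49t. Substituting into N ≡ 8 (mod 25) gives 49t ≡ 16 (mod 25), and since 24⁻¹ ≡ 24 (mod 25), t ≡ 9. Hence N ≡ 42 + 49·9 = 483 (mod 1225).
From N ≡ 483 (mod 1225) write N = 483 + 1225t. Substituting into N ≡ 16 (mod 31) gives 1225t ≡ 29 (mod 31), and since 16⁻¹ ≡ 2 (mod 31), t ≡ 27. Hence N ≡ 483 + 1225·27 = 33558 (mod 37975).

33558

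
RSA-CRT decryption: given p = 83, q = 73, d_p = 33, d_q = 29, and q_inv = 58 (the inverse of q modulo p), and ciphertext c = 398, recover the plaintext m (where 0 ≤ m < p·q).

m₁ = c^(d_p) mod p: c ≡ 66 (mod 83), and 66^33 mod 83 = 8.
m₂ = c^(d_q) mod q: c ≡ 33 (mod 73), and 33^29 mod 73 = 14.
h = q_inv·(m₁ − m₂) mod p = 58·(8 − 14) mod 83 = 67.
m = m₂ + h·q = 14 + 67·73 = 4905.

4905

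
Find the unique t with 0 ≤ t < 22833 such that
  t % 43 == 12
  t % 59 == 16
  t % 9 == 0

14589

The moduli are pairwise coprime; N = 43·59·9 = 22833.
N/43 = 531; 531 ≡ 15 (mod 43); 15·23 ≡ 1, so inverse 23.
N/59 = 387; 387 ≡ 33 (mod 59); 33·34 ≡ 1, so inverse 34.
N/9 = 2537; 2537 ≡ 8 (mod 9); 8·8 ≡ 1, so inverse 8.
t ≡ 12·531·23 + 16·387·34 + 0·2537·8 = 357084.
357084 mod 22833 = 14589.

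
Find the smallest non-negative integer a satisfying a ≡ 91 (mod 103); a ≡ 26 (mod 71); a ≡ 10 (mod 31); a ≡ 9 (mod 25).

The moduli are pairwise coprime; N = 103·71·31·25 = 5667575.
N/103 = 55025; 55025 ≡ 23 (mod 103); 23·9 ≡ 1, so inverse 9.
N/71 = 79825; 79825 ≡ 21 (mod 71); 21·44 ≡ 1, so inverse 44.
N/31 = 182825; 182825 ≡ 18 (mod 31); 18·19 ≡ 1, so inverse 19.
N/25 = 226703; 226703 ≡ 3 (mod 25); 3·17 ≡ 1, so inverse 17.
a ≡ 91·55025·9 + 26·79825·44 + 10·182825·19 + 9·226703·17 = 205807584.
205807584 mod 5667575 = 1774884.

1774884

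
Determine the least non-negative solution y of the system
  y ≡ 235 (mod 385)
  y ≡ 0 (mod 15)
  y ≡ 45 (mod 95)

Combine the congruences pairwise.
gcd(385, 15) = 5 and 5 | (0 − 235), so the pair is consistent; merging gives y ≡ 1005 (mod 1155), where 1155 = lcm(385, 15).
gcd(1155, 95) = 5 and 5 | (45 − 1005), so the pair is consistent; merging gives y ≡ 14865 (mod 21945), where 21945 = lcm(1155, 95).
The solution is unique modulo lcm(385, 15, 95) = 21945.

14865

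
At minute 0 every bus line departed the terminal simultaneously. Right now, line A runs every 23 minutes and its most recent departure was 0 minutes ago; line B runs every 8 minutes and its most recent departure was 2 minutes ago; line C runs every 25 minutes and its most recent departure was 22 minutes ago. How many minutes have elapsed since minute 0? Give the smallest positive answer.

322

Combine the congruences pairwise.
From t ≡ 0 (mod 23) write t = 0 + 23s. Substituting into t ≡ 2 (mod 8) gives 23s ≡ 2 (mod 8), and since 7⁻¹ ≡ 7 (mod 8), s ≡ 6. Hence t ≡ 0 + 23·6 = 138 (mod 184).
From t ≡ 138 (mod 184) write t = 138 + 184s. Substituting into t ≡ 22 (mod 25) gives 184s ≡ 9 (mod 25), and since 9⁻¹ ≡ 14 (mod 25), s ≡ 1. Hence t ≡ 138 + 184·1 = 322 (mod 4600).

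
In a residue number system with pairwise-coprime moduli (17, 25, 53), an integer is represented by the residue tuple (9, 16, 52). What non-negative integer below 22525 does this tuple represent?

2066

The moduli are pairwise coprime; N = 17·25·53 = 22525.
N/17 = 1325; 1325 ≡ 16 (mod 17); 16·16 ≡ 1, so inverse 16.
N/25 = 901; 901 ≡ 1 (mod 25), inverse 1.
N/53 = 425; 425 ≡ 1 (mod 53), inverse 1.
x ≡ 9·1325·16 + 16·901·1 + 52·425·1 = 227316.
227316 mod 22525 = 2066.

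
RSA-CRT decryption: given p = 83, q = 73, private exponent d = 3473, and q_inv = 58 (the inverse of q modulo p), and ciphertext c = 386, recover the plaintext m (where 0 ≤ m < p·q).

1125

d_p = d mod (p−1) = 3473 mod 82 = 29; d_q = d mod (q−1) = 17.
m₁ = c^(d_p) mod p: c ≡ 54 (mod 83), and 54^29 mod 83 = 46.
m₂ = c^(d_q) mod q: c ≡ 21 (mod 73), and 21^17 mod 73 = 30.
h = q_inv·(m₁ − m₂) mod p = 58·(46 − 30) mod 83 = 15.
m = m₂ + h·q = 30 + 15·73 = 1125.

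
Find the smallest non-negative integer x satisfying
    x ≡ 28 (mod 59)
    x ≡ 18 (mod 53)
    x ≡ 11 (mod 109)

From x ≡ 28 (mod 59) write x = 28 + 59t. Substituting into x ≡ 18 (mod 53) gives 59t ≡ 43 (mod 53), and since 6⁻¹ ≡ 9 (mod 53), t ≡ 16. Hence x ≡ 28 + 59·16 = 972 (mod 3127).
From x ≡ 972 (mod 3127) write x = 972 + 3127t. Substituting into x ≡ 11 (mod 109) gives 3127t ≡ 20 (mod 109), and since 75⁻¹ ≡ 16 (mod 109), t ≡ 102. Hence x ≡ 972 + 3127·102 = 319926 (mod 340843).

319926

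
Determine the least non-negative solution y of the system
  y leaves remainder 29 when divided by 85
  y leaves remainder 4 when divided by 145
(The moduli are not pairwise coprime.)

2324

Combine the congruences pairwise.
gcd(85, 145) = 5 and 5 | (4 − 29), so the pair is consistent; merging gives y ≡ 2324 (mod 2465), where 2465 = lcm(85, 145).
The solution is unique modulo lcm(85, 145) = 2465.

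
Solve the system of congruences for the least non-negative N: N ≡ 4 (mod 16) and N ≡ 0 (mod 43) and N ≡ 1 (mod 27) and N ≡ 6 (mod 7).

3268

From N ≡ 4 (mod 16) write N = 4 + 16t. Substituting into N ≡ 0 (mod 43) gives 16t ≡ 39 (mod 43), and since 16⁻¹ ≡ 35 (mod 43), t ≡ 32. Hence N ≡ 4 + 16·32 = 516 (mod 688).
From N ≡ 516 (mod 688) write N = 516 + 688t. Substituting into N ≡ 1 (mod 27) gives 688t ≡ 25 (mod 27), and since 13⁻¹ ≡ 25 (mod 27), t ≡ 4. Hence N ≡ 516 + 688·4 = 3268 (mod 18576).
From N ≡ 3268 (mod 18576) write N = 3268 + 18576t. Substituting into N ≡ 6 (mod 7) gives 18576t ≡ 0 (mod 7), and since 5⁻¹ ≡ 3 (mod 7), t ≡ 0. Hence N ≡ 3268 + 18576·0 = 3268 (mod 130032).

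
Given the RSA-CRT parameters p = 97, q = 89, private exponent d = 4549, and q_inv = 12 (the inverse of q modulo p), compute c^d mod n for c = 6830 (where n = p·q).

8013

d_p = d mod (p−1) = 4549 mod 96 = 37; d_q = d mod (q−1) = 61.
m₁ = c^(d_p) mod p: c ≡ 40 (mod 97), and 40^37 mod 97 = 59.
m₂ = c^(d_q) mod q: c ≡ 66 (mod 89), and 66^61 mod 89 = 3.
h = q_inv·(m₁ − m₂) mod p = 12·(59 − 3) mod 97 = 90.
m = m₂ + h·q = 3 + 90·89 = 8013.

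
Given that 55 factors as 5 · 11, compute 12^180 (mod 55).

Mod 5: 12 ≡ 2; since 4 | 180, by Fermat 2^180 ≡ 1 (mod 5).
Mod 11: 12 ≡ 1; since 10 | 180, by Fermat 1^180 ≡ 1 (mod 11).
Combine by CRT: x ≡ 1 (mod 5), x ≡ 1 (mod 11) ⇒ x ≡ 1 (mod 55).

1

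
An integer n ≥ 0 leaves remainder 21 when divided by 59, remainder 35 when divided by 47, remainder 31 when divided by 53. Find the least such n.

36601

Combine the congruences pairwise.
From n ≡ 21 (mod 59) write n = 21 + 59t. Substituting into n ≡ 35 (mod 47) gives 59t ≡ 14 (mod 47), and since 12⁻¹ ≡ 4 (mod 47), t ≡ 9. Hence n ≡ 21 + 59·9 = 552 (mod 2773).
From n ≡ 552 (mod 2773) write n = 552 + 2773t. Substituting into n ≡ 31 (mod 53) gives 2773t ≡ 9 (mod 53), and since 17⁻¹ ≡ 25 (mod 53), t ≡ 13. Hence n ≡ 552 + 2773·13 = 36601 (mod 146969).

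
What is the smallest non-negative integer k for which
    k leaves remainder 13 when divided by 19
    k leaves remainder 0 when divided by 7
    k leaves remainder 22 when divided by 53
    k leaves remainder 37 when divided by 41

The moduli are pairwise coprime; N = 19·7·53·41 = 289009.
N/19 = 15211; 15211 ≡ 11 (mod 19); 11·7 ≡ 1, so inverse 7.
N/7 = 41287; 41287 ≡ 1 (mod 7), inverse 1.
N/53 = 5453; 5453 ≡ 47 (mod 53); 47·44 ≡ 1, so inverse 44.
N/41 = 7049; 7049 ≡ 38 (mod 41); 38·27 ≡ 1, so inverse 27.
k ≡ 13·15211·7 + 0·41287·1 + 22·5453·44 + 37·7049·27 = 13704656.
13704656 mod 289009 = 121233.

121233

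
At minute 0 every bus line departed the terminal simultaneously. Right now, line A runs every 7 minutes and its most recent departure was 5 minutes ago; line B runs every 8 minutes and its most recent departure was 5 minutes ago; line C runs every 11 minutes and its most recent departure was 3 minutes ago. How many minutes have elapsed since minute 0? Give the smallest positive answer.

509

From t ≡ 5 (mod 7) write t = 5 + 7s. Substituting into t ≡ 5 (mod 8) gives 7s ≡ 0 (mod 8), and since 7⁻¹ ≡ 7 (mod 8), s ≡ 0. Hence t ≡ 5 + 7·0 = 5 (mod 56).
From t ≡ 5 (mod 56) write t = 5 + 56s. Substituting into t ≡ 3 (mod 11) gives 56s ≡ 9 (mod 11), and since 1⁻¹ ≡ 1 (mod 11), s ≡ 9. Hence t ≡ 5 + 56·9 = 509 (mod 616).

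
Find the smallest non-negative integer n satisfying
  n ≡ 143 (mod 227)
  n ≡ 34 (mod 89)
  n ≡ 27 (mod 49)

879087

Combine the congruences pairwise.
From n ≡ 143 (mod 227) write n = 143 + 227t. Substituting into n ≡ 34 (mod 89) gives 227t ≡ 69 (mod 89), and since 49⁻¹ ≡ 20 (mod 89), t ≡ 45. Hence n ≡ 143 + 227·45 = 10358 (mod 20203).
From n ≡ 10358 (mod 20203) write n = 10358 + 20203t. Substituting into n ≡ 27 (mod 49) gives 20203t ≡ 8 (mod 49), and since 15⁻¹ ≡ 36 (mod 49), t ≡ 43. Hence n ≡ 10358 + 20203·43 = 879087 (mod 989947).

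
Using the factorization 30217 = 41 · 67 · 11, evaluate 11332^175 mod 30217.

Mod 41: 11332 ≡ 16; by Fermat, exponent reduces to 175 mod 40 = 15; 16^15 ≡ 1 (mod 41).
Mod 67: 11332 ≡ 9; by Fermat, exponent reduces to 175 mod 66 = 43; 9^43 ≡ 15 (mod 67).
Mod 11: 11332 ≡ 2; by Fermat, exponent reduces to 175 mod 10 = 5; 2^5 ≡ 10 (mod 11).
Combine by CRT: x ≡ 1 (mod 41), x ≡ 15 (mod 67), x ≡ 10 (mod 11) ⇒ x ≡ 4839 (mod 30217).

4839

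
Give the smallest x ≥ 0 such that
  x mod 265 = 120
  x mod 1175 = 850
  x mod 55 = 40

gcd(265, 1175) = 5 and 5 | (850 − 120), so the pair is consistent; merging gives x ≡ 23175 (mod 62275), where 62275 = lcm(265, 1175).
gcd(62275, 55) = 5 and 5 | (40 − 23175), so the pair is consistent; merging gives x ≡ 334550 (mod 685025), where 685025 = lcm(62275, 55).
The solution is unique modulo lcm(265, 1175, 55) = 685025.

334550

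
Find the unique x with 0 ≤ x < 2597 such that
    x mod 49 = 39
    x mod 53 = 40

676

From x ≡ 39 (mod 49) write x = 39 + 49t. Substituting into x ≡ 40 (mod 53) gives 49t ≡ 1 (mod 53), and since 49⁻¹ ≡ 13 (mod 53), t ≡ 13. Hence x ≡ 39 + 49·13 = 676 (mod 2597).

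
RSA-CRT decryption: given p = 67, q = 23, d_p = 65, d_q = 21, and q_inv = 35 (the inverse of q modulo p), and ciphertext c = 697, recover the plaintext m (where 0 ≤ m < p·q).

608

m₁ = c^(d_p) mod p: c ≡ 27 (mod 67), and 27^65 mod 67 = 5.
m₂ = c^(d_q) mod q: c ≡ 7 (mod 23), and 7^21 mod 23 = 10.
h = q_inv·(m₁ − m₂) mod p = 35·(5 − 10) mod 67 = 26.
m = m₂ + h·q = 10 + 26·23 = 608.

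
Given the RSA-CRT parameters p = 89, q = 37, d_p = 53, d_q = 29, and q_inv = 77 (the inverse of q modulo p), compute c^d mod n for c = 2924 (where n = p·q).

m₁ = c^(d_p) mod p: c ≡ 76 (mod 89), and 76^53 mod 89 = 31.
m₂ = c^(d_q) mod q: c ≡ 1 (mod 37), and 1^29 mod 37 = 1.
h = q_inv·(m₁ − m₂) mod p = 77·(31 − 1) mod 89 = 85.
m = m₂ + h·q = 1 + 85·37 = 3146.

3146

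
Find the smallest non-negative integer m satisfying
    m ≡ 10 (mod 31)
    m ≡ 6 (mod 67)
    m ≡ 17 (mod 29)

The moduli are pairwise coprime; N = 31·67·29 = 60233.
N/31 = 1943; 1943 ≡ 21 (mod 31); 21·3 ≡ 1, so inverse 3.
N/67 = 899; 899 ≡ 28 (mod 67); 28·12 ≡ 1, so inverse 12.
N/29 = 2077; 2077 ≡ 18 (mod 29); 18·21 ≡ 1, so inverse 21.
m ≡ 10·1943·3 + 6·899·12 + 17·2077·21 = 864507.
864507 mod 60233 = 21245.

21245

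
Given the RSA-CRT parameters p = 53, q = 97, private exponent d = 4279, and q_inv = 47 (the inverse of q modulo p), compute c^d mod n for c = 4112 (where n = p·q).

d_p = d mod (p−1) = 4279 mod 52 = 15; d_q = d mod (q−1) = 55.
m₁ = c^(d_p) mod p: c ≡ 31 (mod 53), and 31^15 mod 53 = 51.
m₂ = c^(d_q) mod q: c ≡ 38 (mod 97), and 38^55 mod 97 = 41.
h = q_inv·(m₁ − m₂) mod p = 47·(51 − 41) mod 53 = 46.
m = m₂ + h·q = 41 + 46·97 = 4503.

4503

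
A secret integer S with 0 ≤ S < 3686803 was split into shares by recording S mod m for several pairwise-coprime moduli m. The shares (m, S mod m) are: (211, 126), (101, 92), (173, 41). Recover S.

1126444

The moduli are pairwise coprime; N = 211·101·173 = 3686803.
N/211 = 17473; 17473 ≡ 171 (mod 211); 171·58 ≡ 1, so inverse 58.
N/101 = 36503; 36503 ≡ 42 (mod 101); 42·89 ≡ 1, so inverse 89.
N/173 = 21311; 21311 ≡ 32 (mod 173); 32·146 ≡ 1, so inverse 146.
S ≡ 126·17473·58 + 92·36503·89 + 41·21311·146 = 554146894.
554146894 mod 3686803 = 1126444.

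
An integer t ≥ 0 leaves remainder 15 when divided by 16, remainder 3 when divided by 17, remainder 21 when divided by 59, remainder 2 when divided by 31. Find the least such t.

The moduli are pairwise coprime; N = 16·17·59·31 = 497488.
N/16 = 31093; 31093 ≡ 5 (mod 16); 5·13 ≡ 1, so inverse 13.
N/17 = 29264; 29264 ≡ 7 (mod 17); 7·5 ≡ 1, so inverse 5.
N/59 = 8432; 8432 ≡ 54 (mod 59); 54·47 ≡ 1, so inverse 47.
N/31 = 16048; 16048 ≡ 21 (mod 31); 21·3 ≡ 1, so inverse 3.
t ≡ 15·31093·13 + 3·29264·5 + 21·8432·47 + 2·16048·3 = 14920767.
14920767 mod 497488 = 493615.

493615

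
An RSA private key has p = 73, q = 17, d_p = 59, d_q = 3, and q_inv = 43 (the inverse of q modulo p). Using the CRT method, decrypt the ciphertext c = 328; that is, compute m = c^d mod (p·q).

m₁ = c^(d_p) mod p: c ≡ 36 (mod 73), and 36^59 mod 73 = 57.
m₂ = c^(d_q) mod q: c ≡ 5 (mod 17), and 5^3 mod 17 = 6.
h = q_inv·(m₁ − m₂) mod p = 43·(57 − 6) mod 73 = 3.
m = m₂ + h·q = 6 + 3·17 = 57.

57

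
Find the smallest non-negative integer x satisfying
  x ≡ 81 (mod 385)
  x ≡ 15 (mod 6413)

Combine the congruences pairwise.
gcd(385, 6413) = 11 and 11 | (15 − 81), so the pair is consistent; merging gives x ≡ 109036 (mod 224455), where 224455 = lcm(385, 6413).
The solution is unique modulo lcm(385, 6413) = 224455.

109036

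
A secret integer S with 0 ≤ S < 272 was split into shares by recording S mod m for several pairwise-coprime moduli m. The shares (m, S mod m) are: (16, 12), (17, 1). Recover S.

From S ≡ 12 (mod 16) write S = 12 + 16t. Substituting into S ≡ 1 (mod 17) gives 16t ≡ 6 (mod 17), and since 16⁻¹ ≡ 16 (mod 17), t ≡ 11. Hence S ≡ 12 + 16·11 = 188 (mod 272).

188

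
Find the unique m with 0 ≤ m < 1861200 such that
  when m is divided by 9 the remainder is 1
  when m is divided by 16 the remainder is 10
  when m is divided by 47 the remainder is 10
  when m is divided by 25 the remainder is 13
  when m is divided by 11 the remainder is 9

1834138

Combine the congruences pairwise.
From m ≡ 1 (mod 9) write m = 1 + 9t. Substituting into m ≡ 10 (mod 16) gives 9t ≡ 9 (mod 16), and since 9⁻¹ ≡ 9 (mod 16), t ≡ 1. Hence m ≡ 1 + 9·1 = 10 (mod 144).
From m ≡ 10 (mod 144) write m = 10 + 144t. Substituting into m ≡ 10 (mod 47) gives 144t ≡ 0 (mod 47), and since 3⁻¹ ≡ 16 (mod 47), t ≡ 0. Hence m ≡ 10 + 144·0 = 10 (mod 6768).
From m ≡ 10 (mod 6768) write m = 10 + 6768t. Substituting into m ≡ 13 (mod 25) gives 6768t ≡ 3 (mod 25), and since 18⁻¹ ≡ 7 (mod 25), t ≡ 21. Hence m ≡ 10 + 6768·21 = 142138 (mod 169200).
From m ≡ 142138 (mod 169200) write m = 142138 + 169200t. Substituting into m ≡ 9 (mod 11) gives 169200t ≡ 2 (mod 11), and since 9⁻¹ ≡ 5 (mod 11), t ≡ 10. Hence m ≡ 142138 + 169200·10 = 1834138 (mod 1861200).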